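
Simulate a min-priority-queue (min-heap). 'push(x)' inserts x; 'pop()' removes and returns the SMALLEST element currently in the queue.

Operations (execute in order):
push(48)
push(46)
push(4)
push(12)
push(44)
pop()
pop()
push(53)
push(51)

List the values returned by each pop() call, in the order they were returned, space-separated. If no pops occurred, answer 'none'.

push(48): heap contents = [48]
push(46): heap contents = [46, 48]
push(4): heap contents = [4, 46, 48]
push(12): heap contents = [4, 12, 46, 48]
push(44): heap contents = [4, 12, 44, 46, 48]
pop() → 4: heap contents = [12, 44, 46, 48]
pop() → 12: heap contents = [44, 46, 48]
push(53): heap contents = [44, 46, 48, 53]
push(51): heap contents = [44, 46, 48, 51, 53]

Answer: 4 12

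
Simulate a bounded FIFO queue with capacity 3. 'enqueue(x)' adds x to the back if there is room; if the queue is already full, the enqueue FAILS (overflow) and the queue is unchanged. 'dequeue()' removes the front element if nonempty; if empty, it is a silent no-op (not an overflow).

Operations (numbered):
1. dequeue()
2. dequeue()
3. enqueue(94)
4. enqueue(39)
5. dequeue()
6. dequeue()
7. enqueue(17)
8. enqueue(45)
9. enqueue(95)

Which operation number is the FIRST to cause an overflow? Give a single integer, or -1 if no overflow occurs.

Answer: -1

Derivation:
1. dequeue(): empty, no-op, size=0
2. dequeue(): empty, no-op, size=0
3. enqueue(94): size=1
4. enqueue(39): size=2
5. dequeue(): size=1
6. dequeue(): size=0
7. enqueue(17): size=1
8. enqueue(45): size=2
9. enqueue(95): size=3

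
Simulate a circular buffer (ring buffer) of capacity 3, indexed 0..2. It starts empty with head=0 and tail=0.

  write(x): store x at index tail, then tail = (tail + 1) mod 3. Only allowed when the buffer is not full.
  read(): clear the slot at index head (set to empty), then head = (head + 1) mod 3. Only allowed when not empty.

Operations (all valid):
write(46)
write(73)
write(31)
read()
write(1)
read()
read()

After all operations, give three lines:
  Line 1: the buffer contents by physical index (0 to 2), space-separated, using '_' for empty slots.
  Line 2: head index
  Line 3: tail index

Answer: 1 _ _
0
1

Derivation:
write(46): buf=[46 _ _], head=0, tail=1, size=1
write(73): buf=[46 73 _], head=0, tail=2, size=2
write(31): buf=[46 73 31], head=0, tail=0, size=3
read(): buf=[_ 73 31], head=1, tail=0, size=2
write(1): buf=[1 73 31], head=1, tail=1, size=3
read(): buf=[1 _ 31], head=2, tail=1, size=2
read(): buf=[1 _ _], head=0, tail=1, size=1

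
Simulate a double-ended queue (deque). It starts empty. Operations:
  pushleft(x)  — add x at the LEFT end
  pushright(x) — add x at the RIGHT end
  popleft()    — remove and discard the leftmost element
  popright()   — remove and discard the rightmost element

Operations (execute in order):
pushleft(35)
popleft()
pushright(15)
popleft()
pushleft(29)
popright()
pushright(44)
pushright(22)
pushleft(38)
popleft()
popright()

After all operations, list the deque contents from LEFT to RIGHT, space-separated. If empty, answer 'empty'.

pushleft(35): [35]
popleft(): []
pushright(15): [15]
popleft(): []
pushleft(29): [29]
popright(): []
pushright(44): [44]
pushright(22): [44, 22]
pushleft(38): [38, 44, 22]
popleft(): [44, 22]
popright(): [44]

Answer: 44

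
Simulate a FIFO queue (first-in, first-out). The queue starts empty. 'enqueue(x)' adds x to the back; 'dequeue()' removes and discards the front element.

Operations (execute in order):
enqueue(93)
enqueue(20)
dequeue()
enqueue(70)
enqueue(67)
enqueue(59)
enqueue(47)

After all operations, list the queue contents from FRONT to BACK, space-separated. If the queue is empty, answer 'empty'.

Answer: 20 70 67 59 47

Derivation:
enqueue(93): [93]
enqueue(20): [93, 20]
dequeue(): [20]
enqueue(70): [20, 70]
enqueue(67): [20, 70, 67]
enqueue(59): [20, 70, 67, 59]
enqueue(47): [20, 70, 67, 59, 47]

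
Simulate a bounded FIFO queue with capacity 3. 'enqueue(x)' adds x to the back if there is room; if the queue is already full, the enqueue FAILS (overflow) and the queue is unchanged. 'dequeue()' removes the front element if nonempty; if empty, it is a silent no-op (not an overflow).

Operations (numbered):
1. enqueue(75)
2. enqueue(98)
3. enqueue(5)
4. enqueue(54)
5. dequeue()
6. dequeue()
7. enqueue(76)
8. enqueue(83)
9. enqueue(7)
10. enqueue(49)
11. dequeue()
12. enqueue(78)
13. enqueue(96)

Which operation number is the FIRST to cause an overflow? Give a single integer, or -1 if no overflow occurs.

Answer: 4

Derivation:
1. enqueue(75): size=1
2. enqueue(98): size=2
3. enqueue(5): size=3
4. enqueue(54): size=3=cap → OVERFLOW (fail)
5. dequeue(): size=2
6. dequeue(): size=1
7. enqueue(76): size=2
8. enqueue(83): size=3
9. enqueue(7): size=3=cap → OVERFLOW (fail)
10. enqueue(49): size=3=cap → OVERFLOW (fail)
11. dequeue(): size=2
12. enqueue(78): size=3
13. enqueue(96): size=3=cap → OVERFLOW (fail)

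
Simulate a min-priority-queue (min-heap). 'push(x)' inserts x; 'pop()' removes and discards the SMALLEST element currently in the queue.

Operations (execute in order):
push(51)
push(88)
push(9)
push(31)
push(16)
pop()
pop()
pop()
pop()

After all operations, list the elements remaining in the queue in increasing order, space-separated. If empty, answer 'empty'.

Answer: 88

Derivation:
push(51): heap contents = [51]
push(88): heap contents = [51, 88]
push(9): heap contents = [9, 51, 88]
push(31): heap contents = [9, 31, 51, 88]
push(16): heap contents = [9, 16, 31, 51, 88]
pop() → 9: heap contents = [16, 31, 51, 88]
pop() → 16: heap contents = [31, 51, 88]
pop() → 31: heap contents = [51, 88]
pop() → 51: heap contents = [88]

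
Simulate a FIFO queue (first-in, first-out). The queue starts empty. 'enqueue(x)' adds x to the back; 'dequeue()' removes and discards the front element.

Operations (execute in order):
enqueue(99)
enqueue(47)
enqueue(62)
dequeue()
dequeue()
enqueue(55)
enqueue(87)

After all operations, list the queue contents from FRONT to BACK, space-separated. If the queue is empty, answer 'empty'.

Answer: 62 55 87

Derivation:
enqueue(99): [99]
enqueue(47): [99, 47]
enqueue(62): [99, 47, 62]
dequeue(): [47, 62]
dequeue(): [62]
enqueue(55): [62, 55]
enqueue(87): [62, 55, 87]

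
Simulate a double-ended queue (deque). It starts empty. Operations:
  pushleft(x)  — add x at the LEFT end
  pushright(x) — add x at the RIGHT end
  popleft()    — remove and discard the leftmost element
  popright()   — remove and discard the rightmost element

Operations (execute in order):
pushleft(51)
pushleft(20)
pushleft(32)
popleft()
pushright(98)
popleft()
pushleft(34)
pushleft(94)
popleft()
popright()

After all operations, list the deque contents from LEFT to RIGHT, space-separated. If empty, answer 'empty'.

pushleft(51): [51]
pushleft(20): [20, 51]
pushleft(32): [32, 20, 51]
popleft(): [20, 51]
pushright(98): [20, 51, 98]
popleft(): [51, 98]
pushleft(34): [34, 51, 98]
pushleft(94): [94, 34, 51, 98]
popleft(): [34, 51, 98]
popright(): [34, 51]

Answer: 34 51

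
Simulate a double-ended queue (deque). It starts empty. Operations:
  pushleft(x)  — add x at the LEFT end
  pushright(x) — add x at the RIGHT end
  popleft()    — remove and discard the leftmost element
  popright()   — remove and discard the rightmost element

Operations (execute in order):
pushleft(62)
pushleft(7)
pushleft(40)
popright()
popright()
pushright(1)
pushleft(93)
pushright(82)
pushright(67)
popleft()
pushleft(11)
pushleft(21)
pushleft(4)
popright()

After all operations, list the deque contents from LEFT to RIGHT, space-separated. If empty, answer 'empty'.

Answer: 4 21 11 40 1 82

Derivation:
pushleft(62): [62]
pushleft(7): [7, 62]
pushleft(40): [40, 7, 62]
popright(): [40, 7]
popright(): [40]
pushright(1): [40, 1]
pushleft(93): [93, 40, 1]
pushright(82): [93, 40, 1, 82]
pushright(67): [93, 40, 1, 82, 67]
popleft(): [40, 1, 82, 67]
pushleft(11): [11, 40, 1, 82, 67]
pushleft(21): [21, 11, 40, 1, 82, 67]
pushleft(4): [4, 21, 11, 40, 1, 82, 67]
popright(): [4, 21, 11, 40, 1, 82]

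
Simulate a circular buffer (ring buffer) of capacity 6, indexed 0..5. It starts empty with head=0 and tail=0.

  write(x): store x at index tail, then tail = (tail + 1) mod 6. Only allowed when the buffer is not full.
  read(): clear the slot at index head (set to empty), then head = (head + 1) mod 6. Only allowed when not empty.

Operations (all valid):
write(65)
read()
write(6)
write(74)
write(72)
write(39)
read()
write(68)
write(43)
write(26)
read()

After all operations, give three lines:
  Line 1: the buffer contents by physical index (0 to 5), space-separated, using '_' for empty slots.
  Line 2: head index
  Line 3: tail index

write(65): buf=[65 _ _ _ _ _], head=0, tail=1, size=1
read(): buf=[_ _ _ _ _ _], head=1, tail=1, size=0
write(6): buf=[_ 6 _ _ _ _], head=1, tail=2, size=1
write(74): buf=[_ 6 74 _ _ _], head=1, tail=3, size=2
write(72): buf=[_ 6 74 72 _ _], head=1, tail=4, size=3
write(39): buf=[_ 6 74 72 39 _], head=1, tail=5, size=4
read(): buf=[_ _ 74 72 39 _], head=2, tail=5, size=3
write(68): buf=[_ _ 74 72 39 68], head=2, tail=0, size=4
write(43): buf=[43 _ 74 72 39 68], head=2, tail=1, size=5
write(26): buf=[43 26 74 72 39 68], head=2, tail=2, size=6
read(): buf=[43 26 _ 72 39 68], head=3, tail=2, size=5

Answer: 43 26 _ 72 39 68
3
2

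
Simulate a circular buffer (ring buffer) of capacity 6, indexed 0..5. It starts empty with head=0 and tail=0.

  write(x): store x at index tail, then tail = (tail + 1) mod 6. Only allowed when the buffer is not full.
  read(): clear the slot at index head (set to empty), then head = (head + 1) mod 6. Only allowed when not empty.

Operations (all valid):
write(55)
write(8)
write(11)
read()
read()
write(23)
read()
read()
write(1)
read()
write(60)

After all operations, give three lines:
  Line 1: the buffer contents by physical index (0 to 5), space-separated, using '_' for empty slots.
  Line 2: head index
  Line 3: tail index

Answer: _ _ _ _ _ 60
5
0

Derivation:
write(55): buf=[55 _ _ _ _ _], head=0, tail=1, size=1
write(8): buf=[55 8 _ _ _ _], head=0, tail=2, size=2
write(11): buf=[55 8 11 _ _ _], head=0, tail=3, size=3
read(): buf=[_ 8 11 _ _ _], head=1, tail=3, size=2
read(): buf=[_ _ 11 _ _ _], head=2, tail=3, size=1
write(23): buf=[_ _ 11 23 _ _], head=2, tail=4, size=2
read(): buf=[_ _ _ 23 _ _], head=3, tail=4, size=1
read(): buf=[_ _ _ _ _ _], head=4, tail=4, size=0
write(1): buf=[_ _ _ _ 1 _], head=4, tail=5, size=1
read(): buf=[_ _ _ _ _ _], head=5, tail=5, size=0
write(60): buf=[_ _ _ _ _ 60], head=5, tail=0, size=1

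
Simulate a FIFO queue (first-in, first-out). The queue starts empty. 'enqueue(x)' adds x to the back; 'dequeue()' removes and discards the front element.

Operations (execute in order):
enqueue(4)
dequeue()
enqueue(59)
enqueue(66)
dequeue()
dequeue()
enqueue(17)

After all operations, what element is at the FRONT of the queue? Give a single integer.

Answer: 17

Derivation:
enqueue(4): queue = [4]
dequeue(): queue = []
enqueue(59): queue = [59]
enqueue(66): queue = [59, 66]
dequeue(): queue = [66]
dequeue(): queue = []
enqueue(17): queue = [17]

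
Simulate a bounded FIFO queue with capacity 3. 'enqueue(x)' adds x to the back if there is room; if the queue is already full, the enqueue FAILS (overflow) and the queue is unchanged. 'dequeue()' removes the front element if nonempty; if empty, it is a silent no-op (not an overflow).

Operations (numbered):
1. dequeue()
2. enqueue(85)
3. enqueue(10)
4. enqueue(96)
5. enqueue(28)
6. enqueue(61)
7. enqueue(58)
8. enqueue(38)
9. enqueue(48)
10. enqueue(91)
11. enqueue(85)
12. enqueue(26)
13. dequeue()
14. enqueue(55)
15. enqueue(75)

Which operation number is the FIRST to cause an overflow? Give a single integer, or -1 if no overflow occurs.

Answer: 5

Derivation:
1. dequeue(): empty, no-op, size=0
2. enqueue(85): size=1
3. enqueue(10): size=2
4. enqueue(96): size=3
5. enqueue(28): size=3=cap → OVERFLOW (fail)
6. enqueue(61): size=3=cap → OVERFLOW (fail)
7. enqueue(58): size=3=cap → OVERFLOW (fail)
8. enqueue(38): size=3=cap → OVERFLOW (fail)
9. enqueue(48): size=3=cap → OVERFLOW (fail)
10. enqueue(91): size=3=cap → OVERFLOW (fail)
11. enqueue(85): size=3=cap → OVERFLOW (fail)
12. enqueue(26): size=3=cap → OVERFLOW (fail)
13. dequeue(): size=2
14. enqueue(55): size=3
15. enqueue(75): size=3=cap → OVERFLOW (fail)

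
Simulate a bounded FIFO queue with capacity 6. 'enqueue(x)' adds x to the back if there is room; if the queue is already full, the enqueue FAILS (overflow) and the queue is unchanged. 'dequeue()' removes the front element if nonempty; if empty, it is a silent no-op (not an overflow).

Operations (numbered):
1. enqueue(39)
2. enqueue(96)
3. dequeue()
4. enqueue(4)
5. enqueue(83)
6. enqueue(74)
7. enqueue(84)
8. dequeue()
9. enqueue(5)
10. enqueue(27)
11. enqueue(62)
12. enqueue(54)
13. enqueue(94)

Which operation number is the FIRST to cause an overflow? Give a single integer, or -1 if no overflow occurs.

Answer: 11

Derivation:
1. enqueue(39): size=1
2. enqueue(96): size=2
3. dequeue(): size=1
4. enqueue(4): size=2
5. enqueue(83): size=3
6. enqueue(74): size=4
7. enqueue(84): size=5
8. dequeue(): size=4
9. enqueue(5): size=5
10. enqueue(27): size=6
11. enqueue(62): size=6=cap → OVERFLOW (fail)
12. enqueue(54): size=6=cap → OVERFLOW (fail)
13. enqueue(94): size=6=cap → OVERFLOW (fail)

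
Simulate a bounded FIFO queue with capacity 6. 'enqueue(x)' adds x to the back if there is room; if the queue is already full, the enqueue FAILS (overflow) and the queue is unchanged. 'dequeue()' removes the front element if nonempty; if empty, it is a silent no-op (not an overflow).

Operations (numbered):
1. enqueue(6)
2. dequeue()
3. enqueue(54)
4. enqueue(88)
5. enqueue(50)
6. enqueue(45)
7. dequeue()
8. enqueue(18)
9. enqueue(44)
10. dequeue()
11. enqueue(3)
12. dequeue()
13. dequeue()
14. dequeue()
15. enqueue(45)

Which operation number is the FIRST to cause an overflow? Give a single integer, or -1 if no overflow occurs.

1. enqueue(6): size=1
2. dequeue(): size=0
3. enqueue(54): size=1
4. enqueue(88): size=2
5. enqueue(50): size=3
6. enqueue(45): size=4
7. dequeue(): size=3
8. enqueue(18): size=4
9. enqueue(44): size=5
10. dequeue(): size=4
11. enqueue(3): size=5
12. dequeue(): size=4
13. dequeue(): size=3
14. dequeue(): size=2
15. enqueue(45): size=3

Answer: -1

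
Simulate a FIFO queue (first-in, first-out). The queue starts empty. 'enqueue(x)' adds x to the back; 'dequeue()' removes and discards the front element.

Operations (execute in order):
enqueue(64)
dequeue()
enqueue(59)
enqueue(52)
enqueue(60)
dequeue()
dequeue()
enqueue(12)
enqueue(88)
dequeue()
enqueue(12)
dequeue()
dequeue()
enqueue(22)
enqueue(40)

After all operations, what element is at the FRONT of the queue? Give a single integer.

Answer: 12

Derivation:
enqueue(64): queue = [64]
dequeue(): queue = []
enqueue(59): queue = [59]
enqueue(52): queue = [59, 52]
enqueue(60): queue = [59, 52, 60]
dequeue(): queue = [52, 60]
dequeue(): queue = [60]
enqueue(12): queue = [60, 12]
enqueue(88): queue = [60, 12, 88]
dequeue(): queue = [12, 88]
enqueue(12): queue = [12, 88, 12]
dequeue(): queue = [88, 12]
dequeue(): queue = [12]
enqueue(22): queue = [12, 22]
enqueue(40): queue = [12, 22, 40]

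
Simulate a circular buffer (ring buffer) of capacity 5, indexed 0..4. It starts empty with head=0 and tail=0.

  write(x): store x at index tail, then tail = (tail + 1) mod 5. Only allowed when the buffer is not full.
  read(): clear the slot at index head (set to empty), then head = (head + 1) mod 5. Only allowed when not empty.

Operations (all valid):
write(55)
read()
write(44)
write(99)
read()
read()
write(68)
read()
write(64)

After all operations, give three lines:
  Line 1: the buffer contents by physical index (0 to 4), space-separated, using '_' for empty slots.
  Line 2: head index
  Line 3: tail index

Answer: _ _ _ _ 64
4
0

Derivation:
write(55): buf=[55 _ _ _ _], head=0, tail=1, size=1
read(): buf=[_ _ _ _ _], head=1, tail=1, size=0
write(44): buf=[_ 44 _ _ _], head=1, tail=2, size=1
write(99): buf=[_ 44 99 _ _], head=1, tail=3, size=2
read(): buf=[_ _ 99 _ _], head=2, tail=3, size=1
read(): buf=[_ _ _ _ _], head=3, tail=3, size=0
write(68): buf=[_ _ _ 68 _], head=3, tail=4, size=1
read(): buf=[_ _ _ _ _], head=4, tail=4, size=0
write(64): buf=[_ _ _ _ 64], head=4, tail=0, size=1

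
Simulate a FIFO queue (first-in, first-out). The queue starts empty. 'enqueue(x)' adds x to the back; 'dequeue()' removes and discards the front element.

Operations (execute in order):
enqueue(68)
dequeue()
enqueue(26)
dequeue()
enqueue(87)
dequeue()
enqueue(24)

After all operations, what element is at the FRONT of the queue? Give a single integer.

Answer: 24

Derivation:
enqueue(68): queue = [68]
dequeue(): queue = []
enqueue(26): queue = [26]
dequeue(): queue = []
enqueue(87): queue = [87]
dequeue(): queue = []
enqueue(24): queue = [24]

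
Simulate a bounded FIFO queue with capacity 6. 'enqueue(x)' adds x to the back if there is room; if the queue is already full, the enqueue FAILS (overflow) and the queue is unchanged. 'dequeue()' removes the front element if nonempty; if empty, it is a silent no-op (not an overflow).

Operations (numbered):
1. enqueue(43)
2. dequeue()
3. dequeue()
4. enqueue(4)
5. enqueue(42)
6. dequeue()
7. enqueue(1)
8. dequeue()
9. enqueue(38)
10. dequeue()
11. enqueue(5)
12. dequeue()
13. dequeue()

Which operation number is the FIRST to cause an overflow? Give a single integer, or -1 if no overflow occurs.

1. enqueue(43): size=1
2. dequeue(): size=0
3. dequeue(): empty, no-op, size=0
4. enqueue(4): size=1
5. enqueue(42): size=2
6. dequeue(): size=1
7. enqueue(1): size=2
8. dequeue(): size=1
9. enqueue(38): size=2
10. dequeue(): size=1
11. enqueue(5): size=2
12. dequeue(): size=1
13. dequeue(): size=0

Answer: -1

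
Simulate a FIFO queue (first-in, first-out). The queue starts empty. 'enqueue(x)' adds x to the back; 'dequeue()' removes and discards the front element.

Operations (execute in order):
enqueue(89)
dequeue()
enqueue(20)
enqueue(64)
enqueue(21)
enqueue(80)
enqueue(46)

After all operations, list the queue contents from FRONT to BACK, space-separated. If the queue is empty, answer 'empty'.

Answer: 20 64 21 80 46

Derivation:
enqueue(89): [89]
dequeue(): []
enqueue(20): [20]
enqueue(64): [20, 64]
enqueue(21): [20, 64, 21]
enqueue(80): [20, 64, 21, 80]
enqueue(46): [20, 64, 21, 80, 46]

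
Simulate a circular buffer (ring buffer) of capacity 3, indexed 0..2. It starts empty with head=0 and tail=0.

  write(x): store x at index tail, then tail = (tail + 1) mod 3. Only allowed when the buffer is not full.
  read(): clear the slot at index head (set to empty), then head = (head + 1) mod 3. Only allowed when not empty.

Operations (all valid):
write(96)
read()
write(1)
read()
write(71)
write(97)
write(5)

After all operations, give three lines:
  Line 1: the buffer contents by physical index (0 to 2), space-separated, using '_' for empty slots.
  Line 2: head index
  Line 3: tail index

write(96): buf=[96 _ _], head=0, tail=1, size=1
read(): buf=[_ _ _], head=1, tail=1, size=0
write(1): buf=[_ 1 _], head=1, tail=2, size=1
read(): buf=[_ _ _], head=2, tail=2, size=0
write(71): buf=[_ _ 71], head=2, tail=0, size=1
write(97): buf=[97 _ 71], head=2, tail=1, size=2
write(5): buf=[97 5 71], head=2, tail=2, size=3

Answer: 97 5 71
2
2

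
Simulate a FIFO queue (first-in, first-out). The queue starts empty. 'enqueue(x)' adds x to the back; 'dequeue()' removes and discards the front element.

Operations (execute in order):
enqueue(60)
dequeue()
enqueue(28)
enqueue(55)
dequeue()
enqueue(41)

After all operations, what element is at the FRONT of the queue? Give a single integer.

enqueue(60): queue = [60]
dequeue(): queue = []
enqueue(28): queue = [28]
enqueue(55): queue = [28, 55]
dequeue(): queue = [55]
enqueue(41): queue = [55, 41]

Answer: 55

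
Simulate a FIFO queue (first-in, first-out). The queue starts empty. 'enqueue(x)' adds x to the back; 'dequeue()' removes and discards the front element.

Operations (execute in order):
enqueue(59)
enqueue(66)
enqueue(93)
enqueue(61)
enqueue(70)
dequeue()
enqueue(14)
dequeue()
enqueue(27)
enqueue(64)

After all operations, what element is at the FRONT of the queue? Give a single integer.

Answer: 93

Derivation:
enqueue(59): queue = [59]
enqueue(66): queue = [59, 66]
enqueue(93): queue = [59, 66, 93]
enqueue(61): queue = [59, 66, 93, 61]
enqueue(70): queue = [59, 66, 93, 61, 70]
dequeue(): queue = [66, 93, 61, 70]
enqueue(14): queue = [66, 93, 61, 70, 14]
dequeue(): queue = [93, 61, 70, 14]
enqueue(27): queue = [93, 61, 70, 14, 27]
enqueue(64): queue = [93, 61, 70, 14, 27, 64]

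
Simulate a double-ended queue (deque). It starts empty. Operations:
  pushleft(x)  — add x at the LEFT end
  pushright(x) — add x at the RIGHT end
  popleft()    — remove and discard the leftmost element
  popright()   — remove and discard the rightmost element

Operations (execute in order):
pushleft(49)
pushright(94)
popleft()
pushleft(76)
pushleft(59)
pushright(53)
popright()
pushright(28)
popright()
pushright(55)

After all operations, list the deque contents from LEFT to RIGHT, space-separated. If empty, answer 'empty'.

pushleft(49): [49]
pushright(94): [49, 94]
popleft(): [94]
pushleft(76): [76, 94]
pushleft(59): [59, 76, 94]
pushright(53): [59, 76, 94, 53]
popright(): [59, 76, 94]
pushright(28): [59, 76, 94, 28]
popright(): [59, 76, 94]
pushright(55): [59, 76, 94, 55]

Answer: 59 76 94 55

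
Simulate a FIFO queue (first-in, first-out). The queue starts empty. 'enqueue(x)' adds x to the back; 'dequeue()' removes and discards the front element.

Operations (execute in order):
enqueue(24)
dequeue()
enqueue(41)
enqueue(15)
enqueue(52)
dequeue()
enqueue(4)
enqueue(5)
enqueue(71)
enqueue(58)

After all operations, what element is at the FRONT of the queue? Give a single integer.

Answer: 15

Derivation:
enqueue(24): queue = [24]
dequeue(): queue = []
enqueue(41): queue = [41]
enqueue(15): queue = [41, 15]
enqueue(52): queue = [41, 15, 52]
dequeue(): queue = [15, 52]
enqueue(4): queue = [15, 52, 4]
enqueue(5): queue = [15, 52, 4, 5]
enqueue(71): queue = [15, 52, 4, 5, 71]
enqueue(58): queue = [15, 52, 4, 5, 71, 58]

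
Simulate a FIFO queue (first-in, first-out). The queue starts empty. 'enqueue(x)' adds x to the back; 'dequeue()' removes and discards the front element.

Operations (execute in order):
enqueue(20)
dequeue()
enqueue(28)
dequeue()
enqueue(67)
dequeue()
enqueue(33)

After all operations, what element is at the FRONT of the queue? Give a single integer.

Answer: 33

Derivation:
enqueue(20): queue = [20]
dequeue(): queue = []
enqueue(28): queue = [28]
dequeue(): queue = []
enqueue(67): queue = [67]
dequeue(): queue = []
enqueue(33): queue = [33]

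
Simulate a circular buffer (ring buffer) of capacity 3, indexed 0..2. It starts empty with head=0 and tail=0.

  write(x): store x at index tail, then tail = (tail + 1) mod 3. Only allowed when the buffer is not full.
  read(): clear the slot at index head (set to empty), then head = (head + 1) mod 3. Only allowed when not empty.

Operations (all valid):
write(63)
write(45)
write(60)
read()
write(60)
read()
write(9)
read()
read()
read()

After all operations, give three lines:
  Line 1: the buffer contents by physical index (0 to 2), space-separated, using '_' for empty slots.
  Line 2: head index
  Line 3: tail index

write(63): buf=[63 _ _], head=0, tail=1, size=1
write(45): buf=[63 45 _], head=0, tail=2, size=2
write(60): buf=[63 45 60], head=0, tail=0, size=3
read(): buf=[_ 45 60], head=1, tail=0, size=2
write(60): buf=[60 45 60], head=1, tail=1, size=3
read(): buf=[60 _ 60], head=2, tail=1, size=2
write(9): buf=[60 9 60], head=2, tail=2, size=3
read(): buf=[60 9 _], head=0, tail=2, size=2
read(): buf=[_ 9 _], head=1, tail=2, size=1
read(): buf=[_ _ _], head=2, tail=2, size=0

Answer: _ _ _
2
2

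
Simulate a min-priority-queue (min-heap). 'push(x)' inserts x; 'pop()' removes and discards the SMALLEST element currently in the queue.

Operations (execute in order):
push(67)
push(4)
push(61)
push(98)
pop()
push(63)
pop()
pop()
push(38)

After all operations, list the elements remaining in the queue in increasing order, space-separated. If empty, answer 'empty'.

push(67): heap contents = [67]
push(4): heap contents = [4, 67]
push(61): heap contents = [4, 61, 67]
push(98): heap contents = [4, 61, 67, 98]
pop() → 4: heap contents = [61, 67, 98]
push(63): heap contents = [61, 63, 67, 98]
pop() → 61: heap contents = [63, 67, 98]
pop() → 63: heap contents = [67, 98]
push(38): heap contents = [38, 67, 98]

Answer: 38 67 98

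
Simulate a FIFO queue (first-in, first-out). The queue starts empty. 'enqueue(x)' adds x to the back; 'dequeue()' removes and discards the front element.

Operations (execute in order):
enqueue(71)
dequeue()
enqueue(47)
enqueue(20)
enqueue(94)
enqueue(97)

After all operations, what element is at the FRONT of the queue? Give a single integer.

enqueue(71): queue = [71]
dequeue(): queue = []
enqueue(47): queue = [47]
enqueue(20): queue = [47, 20]
enqueue(94): queue = [47, 20, 94]
enqueue(97): queue = [47, 20, 94, 97]

Answer: 47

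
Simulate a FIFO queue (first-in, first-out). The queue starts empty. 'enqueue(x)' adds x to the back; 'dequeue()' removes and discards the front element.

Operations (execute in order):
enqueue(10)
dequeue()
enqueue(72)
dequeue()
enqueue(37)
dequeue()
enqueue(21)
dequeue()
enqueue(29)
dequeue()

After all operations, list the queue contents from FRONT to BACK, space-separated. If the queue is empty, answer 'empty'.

Answer: empty

Derivation:
enqueue(10): [10]
dequeue(): []
enqueue(72): [72]
dequeue(): []
enqueue(37): [37]
dequeue(): []
enqueue(21): [21]
dequeue(): []
enqueue(29): [29]
dequeue(): []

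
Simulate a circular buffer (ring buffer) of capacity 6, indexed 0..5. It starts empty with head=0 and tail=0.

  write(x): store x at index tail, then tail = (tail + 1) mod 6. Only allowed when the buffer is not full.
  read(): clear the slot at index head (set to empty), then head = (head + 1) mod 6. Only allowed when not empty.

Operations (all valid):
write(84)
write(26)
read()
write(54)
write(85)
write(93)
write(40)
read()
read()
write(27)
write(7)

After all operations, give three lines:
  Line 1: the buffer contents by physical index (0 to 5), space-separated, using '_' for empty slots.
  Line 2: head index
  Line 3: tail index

Answer: 27 7 _ 85 93 40
3
2

Derivation:
write(84): buf=[84 _ _ _ _ _], head=0, tail=1, size=1
write(26): buf=[84 26 _ _ _ _], head=0, tail=2, size=2
read(): buf=[_ 26 _ _ _ _], head=1, tail=2, size=1
write(54): buf=[_ 26 54 _ _ _], head=1, tail=3, size=2
write(85): buf=[_ 26 54 85 _ _], head=1, tail=4, size=3
write(93): buf=[_ 26 54 85 93 _], head=1, tail=5, size=4
write(40): buf=[_ 26 54 85 93 40], head=1, tail=0, size=5
read(): buf=[_ _ 54 85 93 40], head=2, tail=0, size=4
read(): buf=[_ _ _ 85 93 40], head=3, tail=0, size=3
write(27): buf=[27 _ _ 85 93 40], head=3, tail=1, size=4
write(7): buf=[27 7 _ 85 93 40], head=3, tail=2, size=5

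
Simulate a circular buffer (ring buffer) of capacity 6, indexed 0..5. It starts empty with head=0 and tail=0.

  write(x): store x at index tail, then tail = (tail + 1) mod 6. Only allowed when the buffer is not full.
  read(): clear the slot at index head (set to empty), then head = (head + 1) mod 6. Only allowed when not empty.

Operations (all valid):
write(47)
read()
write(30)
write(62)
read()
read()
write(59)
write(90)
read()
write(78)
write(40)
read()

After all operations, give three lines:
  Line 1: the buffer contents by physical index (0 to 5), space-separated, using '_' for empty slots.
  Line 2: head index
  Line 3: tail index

Answer: 40 _ _ _ _ 78
5
1

Derivation:
write(47): buf=[47 _ _ _ _ _], head=0, tail=1, size=1
read(): buf=[_ _ _ _ _ _], head=1, tail=1, size=0
write(30): buf=[_ 30 _ _ _ _], head=1, tail=2, size=1
write(62): buf=[_ 30 62 _ _ _], head=1, tail=3, size=2
read(): buf=[_ _ 62 _ _ _], head=2, tail=3, size=1
read(): buf=[_ _ _ _ _ _], head=3, tail=3, size=0
write(59): buf=[_ _ _ 59 _ _], head=3, tail=4, size=1
write(90): buf=[_ _ _ 59 90 _], head=3, tail=5, size=2
read(): buf=[_ _ _ _ 90 _], head=4, tail=5, size=1
write(78): buf=[_ _ _ _ 90 78], head=4, tail=0, size=2
write(40): buf=[40 _ _ _ 90 78], head=4, tail=1, size=3
read(): buf=[40 _ _ _ _ 78], head=5, tail=1, size=2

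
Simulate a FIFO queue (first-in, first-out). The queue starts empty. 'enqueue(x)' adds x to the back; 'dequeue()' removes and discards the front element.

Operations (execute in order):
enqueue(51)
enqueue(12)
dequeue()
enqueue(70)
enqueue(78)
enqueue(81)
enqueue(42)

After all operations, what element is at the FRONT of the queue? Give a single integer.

enqueue(51): queue = [51]
enqueue(12): queue = [51, 12]
dequeue(): queue = [12]
enqueue(70): queue = [12, 70]
enqueue(78): queue = [12, 70, 78]
enqueue(81): queue = [12, 70, 78, 81]
enqueue(42): queue = [12, 70, 78, 81, 42]

Answer: 12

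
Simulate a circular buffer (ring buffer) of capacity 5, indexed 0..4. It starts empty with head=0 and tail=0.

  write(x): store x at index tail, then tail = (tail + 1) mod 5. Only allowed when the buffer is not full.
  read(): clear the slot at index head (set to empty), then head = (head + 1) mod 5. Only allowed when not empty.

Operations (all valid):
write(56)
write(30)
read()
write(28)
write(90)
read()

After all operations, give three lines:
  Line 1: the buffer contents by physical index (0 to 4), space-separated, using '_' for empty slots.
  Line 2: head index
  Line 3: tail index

write(56): buf=[56 _ _ _ _], head=0, tail=1, size=1
write(30): buf=[56 30 _ _ _], head=0, tail=2, size=2
read(): buf=[_ 30 _ _ _], head=1, tail=2, size=1
write(28): buf=[_ 30 28 _ _], head=1, tail=3, size=2
write(90): buf=[_ 30 28 90 _], head=1, tail=4, size=3
read(): buf=[_ _ 28 90 _], head=2, tail=4, size=2

Answer: _ _ 28 90 _
2
4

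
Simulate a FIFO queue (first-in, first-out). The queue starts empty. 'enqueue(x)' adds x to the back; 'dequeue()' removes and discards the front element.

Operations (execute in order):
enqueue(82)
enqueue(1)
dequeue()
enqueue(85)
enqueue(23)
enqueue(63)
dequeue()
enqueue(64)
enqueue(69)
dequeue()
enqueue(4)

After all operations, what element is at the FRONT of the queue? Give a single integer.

enqueue(82): queue = [82]
enqueue(1): queue = [82, 1]
dequeue(): queue = [1]
enqueue(85): queue = [1, 85]
enqueue(23): queue = [1, 85, 23]
enqueue(63): queue = [1, 85, 23, 63]
dequeue(): queue = [85, 23, 63]
enqueue(64): queue = [85, 23, 63, 64]
enqueue(69): queue = [85, 23, 63, 64, 69]
dequeue(): queue = [23, 63, 64, 69]
enqueue(4): queue = [23, 63, 64, 69, 4]

Answer: 23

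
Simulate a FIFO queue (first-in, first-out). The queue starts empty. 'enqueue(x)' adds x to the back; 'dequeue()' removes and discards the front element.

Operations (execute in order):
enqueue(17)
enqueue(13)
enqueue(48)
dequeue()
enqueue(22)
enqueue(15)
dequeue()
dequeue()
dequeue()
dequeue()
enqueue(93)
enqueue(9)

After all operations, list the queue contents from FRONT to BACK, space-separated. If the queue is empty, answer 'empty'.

enqueue(17): [17]
enqueue(13): [17, 13]
enqueue(48): [17, 13, 48]
dequeue(): [13, 48]
enqueue(22): [13, 48, 22]
enqueue(15): [13, 48, 22, 15]
dequeue(): [48, 22, 15]
dequeue(): [22, 15]
dequeue(): [15]
dequeue(): []
enqueue(93): [93]
enqueue(9): [93, 9]

Answer: 93 9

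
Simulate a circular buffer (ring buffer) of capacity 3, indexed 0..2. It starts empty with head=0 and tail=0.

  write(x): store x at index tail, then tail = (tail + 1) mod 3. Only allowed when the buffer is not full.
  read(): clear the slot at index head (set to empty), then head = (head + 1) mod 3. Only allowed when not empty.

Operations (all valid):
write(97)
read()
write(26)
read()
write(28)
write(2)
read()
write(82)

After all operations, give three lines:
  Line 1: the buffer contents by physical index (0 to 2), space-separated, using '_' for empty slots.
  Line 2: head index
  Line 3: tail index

write(97): buf=[97 _ _], head=0, tail=1, size=1
read(): buf=[_ _ _], head=1, tail=1, size=0
write(26): buf=[_ 26 _], head=1, tail=2, size=1
read(): buf=[_ _ _], head=2, tail=2, size=0
write(28): buf=[_ _ 28], head=2, tail=0, size=1
write(2): buf=[2 _ 28], head=2, tail=1, size=2
read(): buf=[2 _ _], head=0, tail=1, size=1
write(82): buf=[2 82 _], head=0, tail=2, size=2

Answer: 2 82 _
0
2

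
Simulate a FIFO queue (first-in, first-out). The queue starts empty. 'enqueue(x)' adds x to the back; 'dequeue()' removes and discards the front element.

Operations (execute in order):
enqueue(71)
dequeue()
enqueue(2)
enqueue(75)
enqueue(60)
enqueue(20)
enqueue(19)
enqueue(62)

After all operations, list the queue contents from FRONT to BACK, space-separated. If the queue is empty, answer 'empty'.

Answer: 2 75 60 20 19 62

Derivation:
enqueue(71): [71]
dequeue(): []
enqueue(2): [2]
enqueue(75): [2, 75]
enqueue(60): [2, 75, 60]
enqueue(20): [2, 75, 60, 20]
enqueue(19): [2, 75, 60, 20, 19]
enqueue(62): [2, 75, 60, 20, 19, 62]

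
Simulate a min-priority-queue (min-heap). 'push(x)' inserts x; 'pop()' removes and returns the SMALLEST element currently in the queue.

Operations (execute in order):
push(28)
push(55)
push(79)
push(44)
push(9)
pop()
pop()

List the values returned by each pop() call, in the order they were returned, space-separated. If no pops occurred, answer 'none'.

push(28): heap contents = [28]
push(55): heap contents = [28, 55]
push(79): heap contents = [28, 55, 79]
push(44): heap contents = [28, 44, 55, 79]
push(9): heap contents = [9, 28, 44, 55, 79]
pop() → 9: heap contents = [28, 44, 55, 79]
pop() → 28: heap contents = [44, 55, 79]

Answer: 9 28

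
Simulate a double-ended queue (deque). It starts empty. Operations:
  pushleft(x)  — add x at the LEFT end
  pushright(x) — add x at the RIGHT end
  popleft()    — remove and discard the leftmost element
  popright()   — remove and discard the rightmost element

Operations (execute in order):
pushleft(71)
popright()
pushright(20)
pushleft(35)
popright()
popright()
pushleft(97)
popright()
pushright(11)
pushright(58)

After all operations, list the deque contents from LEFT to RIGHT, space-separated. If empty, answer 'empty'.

pushleft(71): [71]
popright(): []
pushright(20): [20]
pushleft(35): [35, 20]
popright(): [35]
popright(): []
pushleft(97): [97]
popright(): []
pushright(11): [11]
pushright(58): [11, 58]

Answer: 11 58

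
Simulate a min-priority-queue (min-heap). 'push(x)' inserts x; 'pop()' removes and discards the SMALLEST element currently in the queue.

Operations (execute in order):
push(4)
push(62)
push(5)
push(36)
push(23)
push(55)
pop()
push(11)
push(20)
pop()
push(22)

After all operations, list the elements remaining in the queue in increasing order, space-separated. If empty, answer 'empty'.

push(4): heap contents = [4]
push(62): heap contents = [4, 62]
push(5): heap contents = [4, 5, 62]
push(36): heap contents = [4, 5, 36, 62]
push(23): heap contents = [4, 5, 23, 36, 62]
push(55): heap contents = [4, 5, 23, 36, 55, 62]
pop() → 4: heap contents = [5, 23, 36, 55, 62]
push(11): heap contents = [5, 11, 23, 36, 55, 62]
push(20): heap contents = [5, 11, 20, 23, 36, 55, 62]
pop() → 5: heap contents = [11, 20, 23, 36, 55, 62]
push(22): heap contents = [11, 20, 22, 23, 36, 55, 62]

Answer: 11 20 22 23 36 55 62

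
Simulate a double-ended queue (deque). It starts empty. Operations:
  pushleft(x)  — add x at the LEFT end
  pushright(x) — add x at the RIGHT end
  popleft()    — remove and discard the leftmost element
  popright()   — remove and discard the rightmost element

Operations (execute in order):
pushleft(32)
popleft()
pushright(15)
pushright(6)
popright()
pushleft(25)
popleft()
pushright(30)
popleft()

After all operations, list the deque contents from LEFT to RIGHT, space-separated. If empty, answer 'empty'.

pushleft(32): [32]
popleft(): []
pushright(15): [15]
pushright(6): [15, 6]
popright(): [15]
pushleft(25): [25, 15]
popleft(): [15]
pushright(30): [15, 30]
popleft(): [30]

Answer: 30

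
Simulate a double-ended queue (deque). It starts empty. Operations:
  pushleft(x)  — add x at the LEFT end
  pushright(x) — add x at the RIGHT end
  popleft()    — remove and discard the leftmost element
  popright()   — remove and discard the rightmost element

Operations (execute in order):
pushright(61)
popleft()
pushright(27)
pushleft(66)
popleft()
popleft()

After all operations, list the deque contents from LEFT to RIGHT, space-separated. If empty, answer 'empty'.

Answer: empty

Derivation:
pushright(61): [61]
popleft(): []
pushright(27): [27]
pushleft(66): [66, 27]
popleft(): [27]
popleft(): []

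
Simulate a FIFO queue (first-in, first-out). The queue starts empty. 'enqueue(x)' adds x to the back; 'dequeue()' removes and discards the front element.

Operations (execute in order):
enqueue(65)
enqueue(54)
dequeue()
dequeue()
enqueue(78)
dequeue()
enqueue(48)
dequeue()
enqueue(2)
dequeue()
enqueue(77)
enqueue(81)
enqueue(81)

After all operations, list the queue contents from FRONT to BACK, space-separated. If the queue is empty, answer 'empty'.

enqueue(65): [65]
enqueue(54): [65, 54]
dequeue(): [54]
dequeue(): []
enqueue(78): [78]
dequeue(): []
enqueue(48): [48]
dequeue(): []
enqueue(2): [2]
dequeue(): []
enqueue(77): [77]
enqueue(81): [77, 81]
enqueue(81): [77, 81, 81]

Answer: 77 81 81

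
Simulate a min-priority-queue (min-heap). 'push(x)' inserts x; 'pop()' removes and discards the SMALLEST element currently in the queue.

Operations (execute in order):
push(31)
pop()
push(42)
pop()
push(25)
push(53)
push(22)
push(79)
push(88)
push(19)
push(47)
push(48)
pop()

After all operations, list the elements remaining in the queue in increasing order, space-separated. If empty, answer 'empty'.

push(31): heap contents = [31]
pop() → 31: heap contents = []
push(42): heap contents = [42]
pop() → 42: heap contents = []
push(25): heap contents = [25]
push(53): heap contents = [25, 53]
push(22): heap contents = [22, 25, 53]
push(79): heap contents = [22, 25, 53, 79]
push(88): heap contents = [22, 25, 53, 79, 88]
push(19): heap contents = [19, 22, 25, 53, 79, 88]
push(47): heap contents = [19, 22, 25, 47, 53, 79, 88]
push(48): heap contents = [19, 22, 25, 47, 48, 53, 79, 88]
pop() → 19: heap contents = [22, 25, 47, 48, 53, 79, 88]

Answer: 22 25 47 48 53 79 88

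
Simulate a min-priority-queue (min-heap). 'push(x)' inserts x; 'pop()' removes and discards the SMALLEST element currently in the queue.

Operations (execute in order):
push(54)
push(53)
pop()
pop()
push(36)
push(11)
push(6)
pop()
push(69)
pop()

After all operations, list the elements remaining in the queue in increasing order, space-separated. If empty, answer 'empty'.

Answer: 36 69

Derivation:
push(54): heap contents = [54]
push(53): heap contents = [53, 54]
pop() → 53: heap contents = [54]
pop() → 54: heap contents = []
push(36): heap contents = [36]
push(11): heap contents = [11, 36]
push(6): heap contents = [6, 11, 36]
pop() → 6: heap contents = [11, 36]
push(69): heap contents = [11, 36, 69]
pop() → 11: heap contents = [36, 69]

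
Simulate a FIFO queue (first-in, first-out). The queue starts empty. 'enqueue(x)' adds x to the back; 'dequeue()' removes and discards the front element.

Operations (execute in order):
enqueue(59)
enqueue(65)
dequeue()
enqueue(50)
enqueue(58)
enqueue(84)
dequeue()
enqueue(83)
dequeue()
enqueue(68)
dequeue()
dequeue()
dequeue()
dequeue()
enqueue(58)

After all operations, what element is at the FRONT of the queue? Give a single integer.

Answer: 58

Derivation:
enqueue(59): queue = [59]
enqueue(65): queue = [59, 65]
dequeue(): queue = [65]
enqueue(50): queue = [65, 50]
enqueue(58): queue = [65, 50, 58]
enqueue(84): queue = [65, 50, 58, 84]
dequeue(): queue = [50, 58, 84]
enqueue(83): queue = [50, 58, 84, 83]
dequeue(): queue = [58, 84, 83]
enqueue(68): queue = [58, 84, 83, 68]
dequeue(): queue = [84, 83, 68]
dequeue(): queue = [83, 68]
dequeue(): queue = [68]
dequeue(): queue = []
enqueue(58): queue = [58]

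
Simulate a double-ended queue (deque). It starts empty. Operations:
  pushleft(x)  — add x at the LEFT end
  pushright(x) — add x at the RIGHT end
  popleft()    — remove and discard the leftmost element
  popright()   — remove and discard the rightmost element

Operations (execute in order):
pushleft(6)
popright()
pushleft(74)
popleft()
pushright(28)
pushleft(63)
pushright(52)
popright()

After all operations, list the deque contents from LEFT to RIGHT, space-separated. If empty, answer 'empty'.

pushleft(6): [6]
popright(): []
pushleft(74): [74]
popleft(): []
pushright(28): [28]
pushleft(63): [63, 28]
pushright(52): [63, 28, 52]
popright(): [63, 28]

Answer: 63 28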